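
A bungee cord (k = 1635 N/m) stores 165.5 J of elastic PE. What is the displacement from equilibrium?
x = √(2·PE/k) = √(2·165.5/1635) = 0.4499 m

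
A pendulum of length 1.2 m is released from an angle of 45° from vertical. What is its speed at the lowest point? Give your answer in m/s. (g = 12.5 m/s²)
h = L(1 − cosθ) = 1.2(1 − cos45°) = 0.351472 m
v = √(2gh) = √(2·12.5·0.351472) = 2.964 m/s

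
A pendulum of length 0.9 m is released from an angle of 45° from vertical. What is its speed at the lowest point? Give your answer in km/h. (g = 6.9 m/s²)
h = L(1 − cosθ) = 0.9(1 − cos45°) = 0.263604 m
v = √(2gh) = √(2·6.9·0.263604) = 1.90728 m/s = 6.866 km/h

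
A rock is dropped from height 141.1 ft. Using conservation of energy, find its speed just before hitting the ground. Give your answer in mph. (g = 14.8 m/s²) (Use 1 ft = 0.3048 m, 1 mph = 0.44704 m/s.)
Convert to SI: h = 43.0073 m
mgh = ½mv² ⇒ v = √(2gh) = √(2·14.8·43.0073) = 35.6793 m/s = 79.81 mph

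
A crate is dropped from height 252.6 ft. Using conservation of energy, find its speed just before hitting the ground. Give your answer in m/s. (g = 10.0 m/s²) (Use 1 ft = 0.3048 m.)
Convert to SI: h = 76.9925 m
mgh = ½mv² ⇒ v = √(2gh) = √(2·10.0·76.9925) = 39.24 m/s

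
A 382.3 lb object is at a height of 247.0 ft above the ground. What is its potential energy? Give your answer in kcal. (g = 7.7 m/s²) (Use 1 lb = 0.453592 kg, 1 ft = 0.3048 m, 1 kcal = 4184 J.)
Convert to SI: m = 173.408 kg, h = 75.2856 m
PE = mgh = (173.408)(7.7)(75.2856) = 100525 J = 24.03 kcal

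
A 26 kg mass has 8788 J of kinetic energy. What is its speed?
v = √(2·KE/m) = √(2·8788/26) = 26.0 m/s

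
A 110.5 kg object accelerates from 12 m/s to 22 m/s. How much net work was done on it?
W = ΔKE = ½m(v₂² − v₁²) = ½(110.5)(22² − 12²) = 18785.0 J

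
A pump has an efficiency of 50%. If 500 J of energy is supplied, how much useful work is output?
W_out = η·W_in = 0.5·500 = 250.0 J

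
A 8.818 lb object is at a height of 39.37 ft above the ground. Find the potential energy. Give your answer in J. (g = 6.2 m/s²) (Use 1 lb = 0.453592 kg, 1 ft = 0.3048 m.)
Convert to SI: m = 3.99977 kg, h = 12.0 m
PE = mgh = (3.99977)(6.2)(12.0) = 297.6 J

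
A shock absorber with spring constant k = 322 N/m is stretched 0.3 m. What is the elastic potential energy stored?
PE = ½kx² = ½(322)(0.3)² = 14.49 J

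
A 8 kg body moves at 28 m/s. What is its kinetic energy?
KE = ½mv² = ½(8)(28)² = 3136.0 J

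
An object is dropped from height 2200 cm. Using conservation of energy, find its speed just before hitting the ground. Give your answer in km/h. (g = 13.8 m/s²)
Convert to SI: h = 22.0 m
mgh = ½mv² ⇒ v = √(2gh) = √(2·13.8·22.0) = 24.6414 m/s = 88.71 km/h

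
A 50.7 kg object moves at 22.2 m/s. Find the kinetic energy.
KE = ½mv² = ½(50.7)(22.2)² = 12490 J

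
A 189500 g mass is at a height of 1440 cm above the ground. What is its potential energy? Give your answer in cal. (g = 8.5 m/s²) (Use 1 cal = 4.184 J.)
Convert to SI: m = 189.5 kg, h = 14.4 m
PE = mgh = (189.5)(8.5)(14.4) = 23194.8 J = 5544 cal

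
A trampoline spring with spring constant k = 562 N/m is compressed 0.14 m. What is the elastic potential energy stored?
PE = ½kx² = ½(562)(0.14)² = 5.508 J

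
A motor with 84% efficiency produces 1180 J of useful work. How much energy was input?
W_in = W_out/η = 1180/0.84 = 1405 J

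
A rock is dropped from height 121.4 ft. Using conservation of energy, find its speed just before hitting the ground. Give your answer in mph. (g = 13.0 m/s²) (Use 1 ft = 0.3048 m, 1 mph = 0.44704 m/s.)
Convert to SI: h = 37.0027 m
mgh = ½mv² ⇒ v = √(2gh) = √(2·13.0·37.0027) = 31.0173 m/s = 69.38 mph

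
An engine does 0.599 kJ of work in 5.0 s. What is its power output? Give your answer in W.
Convert to SI: W = 599.0 J, t = 5.0 s
P = W/t = 599.0/5.0 = 119.8 W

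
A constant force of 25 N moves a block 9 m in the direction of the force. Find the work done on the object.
W = F·d = (25)(9) = 225.0 J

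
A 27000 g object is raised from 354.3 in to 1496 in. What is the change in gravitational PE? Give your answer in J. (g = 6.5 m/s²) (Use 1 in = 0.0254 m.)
Convert to SI: m = 27.0 kg, Δh = 28.9992 m
ΔPE = mgΔh = (27.0)(6.5)(28.9992) = 5089 J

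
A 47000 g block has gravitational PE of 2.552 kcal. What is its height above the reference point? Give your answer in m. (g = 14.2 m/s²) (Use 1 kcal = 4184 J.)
Convert to SI: m = 47.0 kg, PE = 10677.6 J
h = PE/(mg) = 10677.6/(47.0·14.2) = 16.0 m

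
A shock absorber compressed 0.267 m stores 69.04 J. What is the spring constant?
k = 2·PE/x² = 2·69.04/(0.267)² = 1937 N/m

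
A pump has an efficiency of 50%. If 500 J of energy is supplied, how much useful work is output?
W_out = η·W_in = 0.5·500 = 250.0 J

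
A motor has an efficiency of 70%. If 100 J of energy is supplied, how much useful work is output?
W_out = η·W_in = 0.7·100 = 70.0 J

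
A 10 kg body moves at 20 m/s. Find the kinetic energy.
KE = ½mv² = ½(10)(20)² = 2000.0 J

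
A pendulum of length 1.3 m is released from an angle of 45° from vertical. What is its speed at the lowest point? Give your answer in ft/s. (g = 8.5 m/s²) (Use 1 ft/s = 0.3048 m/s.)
h = L(1 − cosθ) = 1.3(1 − cos45°) = 0.380761 m
v = √(2gh) = √(2·8.5·0.380761) = 2.5442 m/s = 8.347 ft/s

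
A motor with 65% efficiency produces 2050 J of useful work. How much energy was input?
W_in = W_out/η = 2050/0.65 = 3154 J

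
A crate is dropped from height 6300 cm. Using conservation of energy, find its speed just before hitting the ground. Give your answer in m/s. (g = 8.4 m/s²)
Convert to SI: h = 63.0 m
mgh = ½mv² ⇒ v = √(2gh) = √(2·8.4·63.0) = 32.53 m/s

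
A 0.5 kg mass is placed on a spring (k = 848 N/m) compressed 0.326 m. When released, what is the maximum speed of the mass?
½kx² = ½mv² ⇒ v = x√(k/m) = (0.326)√(848/0.5) = 13.43 m/s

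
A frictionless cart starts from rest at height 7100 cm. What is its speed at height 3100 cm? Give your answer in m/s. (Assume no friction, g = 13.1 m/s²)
Convert to SI: h₁−h₂ = 40.0 m
mgh₁ = mgh₂ + ½mv² ⇒ v = √(2g(h₁−h₂)) = √(2·13.1·40.0) = 32.37 m/s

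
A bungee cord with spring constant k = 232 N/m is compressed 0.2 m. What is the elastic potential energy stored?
PE = ½kx² = ½(232)(0.2)² = 4.64 J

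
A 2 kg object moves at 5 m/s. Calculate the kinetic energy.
KE = ½mv² = ½(2)(5)² = 25.0 J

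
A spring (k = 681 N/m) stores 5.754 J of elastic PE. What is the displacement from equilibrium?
x = √(2·PE/k) = √(2·5.754/681) = 0.13 m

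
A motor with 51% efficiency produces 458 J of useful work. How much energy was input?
W_in = W_out/η = 458/0.51 = 898.0 J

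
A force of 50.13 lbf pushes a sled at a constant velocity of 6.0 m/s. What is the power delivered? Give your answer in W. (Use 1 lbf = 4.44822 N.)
Convert to SI: F = 222.989 N, v = 6.0 m/s
P = Fv = (222.989)(6.0) = 1338 W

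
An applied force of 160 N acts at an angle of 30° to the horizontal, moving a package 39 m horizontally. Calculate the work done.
W = F·d·cosθ = (160)(39)cos(30°) = 5404 J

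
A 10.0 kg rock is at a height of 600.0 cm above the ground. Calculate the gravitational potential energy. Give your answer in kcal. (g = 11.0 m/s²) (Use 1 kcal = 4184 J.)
Convert to SI: m = 10.0 kg, h = 6.0 m
PE = mgh = (10.0)(11.0)(6.0) = 660.0 J = 0.1577 kcal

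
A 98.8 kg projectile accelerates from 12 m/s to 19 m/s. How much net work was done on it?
W = ΔKE = ½m(v₂² − v₁²) = ½(98.8)(19² − 12²) = 10719.8 J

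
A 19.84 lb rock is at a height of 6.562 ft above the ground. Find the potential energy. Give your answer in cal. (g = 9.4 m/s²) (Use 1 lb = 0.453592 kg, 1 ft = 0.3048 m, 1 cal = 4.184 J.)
Convert to SI: m = 8.99927 kg, h = 2.0001 m
PE = mgh = (8.99927)(9.4)(2.0001) = 169.194 J = 40.44 cal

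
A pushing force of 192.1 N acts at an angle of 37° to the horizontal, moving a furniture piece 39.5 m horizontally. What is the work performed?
W = F·d·cosθ = (192.1)(39.5)cos(37°) = 6060 J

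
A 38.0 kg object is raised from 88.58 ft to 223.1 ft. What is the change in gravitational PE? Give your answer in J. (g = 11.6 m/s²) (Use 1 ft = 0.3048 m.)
Convert to SI: m = 38.0 kg, Δh = 41.0017 m
ΔPE = mgΔh = (38.0)(11.6)(41.0017) = 18070 J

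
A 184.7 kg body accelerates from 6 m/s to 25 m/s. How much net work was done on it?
W = ΔKE = ½m(v₂² − v₁²) = ½(184.7)(25² − 6²) = 54394.15 J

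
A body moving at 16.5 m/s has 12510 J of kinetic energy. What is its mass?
m = 2·KE/v² = 2·12510/(16.5)² = 91.9 kg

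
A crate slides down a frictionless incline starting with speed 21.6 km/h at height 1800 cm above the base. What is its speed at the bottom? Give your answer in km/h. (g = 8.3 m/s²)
Convert to SI: v₀ = 6.0 m/s, h = 18.0 m
½mv₀² + mgh = ½mv² ⇒ v = √(v₀² + 2gh) = √(6.0² + 2·8.3·18.0) = 18.2975 m/s = 65.87 km/h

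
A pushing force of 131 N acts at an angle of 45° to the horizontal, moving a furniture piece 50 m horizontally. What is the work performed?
W = F·d·cosθ = (131)(50)cos(45°) = 4632 J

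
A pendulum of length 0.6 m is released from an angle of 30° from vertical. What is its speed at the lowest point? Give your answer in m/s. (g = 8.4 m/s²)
h = L(1 − cosθ) = 0.6(1 − cos30°) = 0.0803848 m
v = √(2gh) = √(2·8.4·0.0803848) = 1.162 m/s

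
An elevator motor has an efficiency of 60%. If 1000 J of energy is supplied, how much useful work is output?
W_out = η·W_in = 0.6·1000 = 600.0 J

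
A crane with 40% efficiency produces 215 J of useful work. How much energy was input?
W_in = W_out/η = 215/0.4 = 537.5 J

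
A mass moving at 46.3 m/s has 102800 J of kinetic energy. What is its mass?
m = 2·KE/v² = 2·102800/(46.3)² = 95.91 kg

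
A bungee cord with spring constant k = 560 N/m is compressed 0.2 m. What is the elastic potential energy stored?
PE = ½kx² = ½(560)(0.2)² = 11.2 J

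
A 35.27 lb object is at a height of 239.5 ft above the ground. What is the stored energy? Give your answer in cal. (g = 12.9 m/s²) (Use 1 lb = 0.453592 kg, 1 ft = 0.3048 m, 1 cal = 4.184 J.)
Convert to SI: m = 15.9982 kg, h = 72.9996 m
PE = mgh = (15.9982)(12.9)(72.9996) = 15065.4 J = 3601 cal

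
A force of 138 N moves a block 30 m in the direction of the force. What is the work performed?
W = F·d = (138)(30) = 4140 J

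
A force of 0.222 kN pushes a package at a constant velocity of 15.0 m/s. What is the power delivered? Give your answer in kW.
Convert to SI: F = 222.0 N, v = 15.0 m/s
P = Fv = (222.0)(15.0) = 3330.0 W = 3.33 kW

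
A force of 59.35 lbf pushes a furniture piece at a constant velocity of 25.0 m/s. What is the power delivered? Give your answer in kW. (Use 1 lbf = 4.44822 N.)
Convert to SI: F = 264.002 N, v = 25.0 m/s
P = Fv = (264.002)(25.0) = 6600.05 W = 6.6 kW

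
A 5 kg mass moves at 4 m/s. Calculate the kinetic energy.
KE = ½mv² = ½(5)(4)² = 40.0 J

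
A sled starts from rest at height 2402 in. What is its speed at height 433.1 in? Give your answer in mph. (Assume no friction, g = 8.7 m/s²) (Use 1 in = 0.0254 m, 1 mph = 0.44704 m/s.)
Convert to SI: h₁−h₂ = 50.0101 m
mgh₁ = mgh₂ + ½mv² ⇒ v = √(2g(h₁−h₂)) = √(2·8.7·50.0101) = 29.4987 m/s = 65.99 mph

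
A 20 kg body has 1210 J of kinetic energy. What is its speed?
v = √(2·KE/m) = √(2·1210/20) = 11.0 m/s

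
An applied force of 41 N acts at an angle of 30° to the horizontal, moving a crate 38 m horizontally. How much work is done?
W = F·d·cosθ = (41)(38)cos(30°) = 1349 J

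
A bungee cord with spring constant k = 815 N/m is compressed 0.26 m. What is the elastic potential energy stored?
PE = ½kx² = ½(815)(0.26)² = 27.55 J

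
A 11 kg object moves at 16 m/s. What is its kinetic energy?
KE = ½mv² = ½(11)(16)² = 1408.0 J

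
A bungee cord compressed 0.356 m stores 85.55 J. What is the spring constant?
k = 2·PE/x² = 2·85.55/(0.356)² = 1350 N/m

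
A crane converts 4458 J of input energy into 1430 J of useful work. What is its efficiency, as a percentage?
η = W_out/W_in = 1430/4458 = 32.08%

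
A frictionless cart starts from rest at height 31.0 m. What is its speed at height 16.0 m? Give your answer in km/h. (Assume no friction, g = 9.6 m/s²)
mgh₁ = mgh₂ + ½mv² ⇒ v = √(2g(h₁−h₂)) = √(2·9.6·15.0) = 16.9706 m/s = 61.09 km/h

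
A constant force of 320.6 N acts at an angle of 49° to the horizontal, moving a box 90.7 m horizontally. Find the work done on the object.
W = F·d·cosθ = (320.6)(90.7)cos(49°) = 19080 J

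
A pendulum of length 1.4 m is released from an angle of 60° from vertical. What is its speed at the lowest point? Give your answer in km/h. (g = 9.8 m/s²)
h = L(1 − cosθ) = 1.4(1 − cos60°) = 0.7 m
v = √(2gh) = √(2·9.8·0.7) = 3.70405 m/s = 13.33 km/h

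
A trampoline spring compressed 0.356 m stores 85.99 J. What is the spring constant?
k = 2·PE/x² = 2·85.99/(0.356)² = 1357 N/m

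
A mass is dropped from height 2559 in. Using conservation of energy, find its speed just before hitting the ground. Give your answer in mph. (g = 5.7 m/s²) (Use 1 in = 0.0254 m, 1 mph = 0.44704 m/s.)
Convert to SI: h = 64.9986 m
mgh = ½mv² ⇒ v = √(2gh) = √(2·5.7·64.9986) = 27.221 m/s = 60.89 mph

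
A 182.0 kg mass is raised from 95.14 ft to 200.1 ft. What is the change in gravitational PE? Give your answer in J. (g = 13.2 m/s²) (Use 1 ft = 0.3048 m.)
Convert to SI: m = 182.0 kg, Δh = 31.9918 m
ΔPE = mgΔh = (182.0)(13.2)(31.9918) = 76860 J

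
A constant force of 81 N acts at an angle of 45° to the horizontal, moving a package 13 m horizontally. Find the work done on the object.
W = F·d·cosθ = (81)(13)cos(45°) = 744.6 J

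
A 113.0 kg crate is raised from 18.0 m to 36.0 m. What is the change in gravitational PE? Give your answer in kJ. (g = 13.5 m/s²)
ΔPE = mgΔh = (113.0)(13.5)(18.0) = 27459.0 J = 27.46 kJ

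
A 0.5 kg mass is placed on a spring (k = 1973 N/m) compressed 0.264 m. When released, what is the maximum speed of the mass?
½kx² = ½mv² ⇒ v = x√(k/m) = (0.264)√(1973/0.5) = 16.58 m/s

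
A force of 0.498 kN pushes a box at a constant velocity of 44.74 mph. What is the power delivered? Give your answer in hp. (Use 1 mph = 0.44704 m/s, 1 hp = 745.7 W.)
Convert to SI: F = 498.0 N, v = 20.0006 m/s
P = Fv = (498.0)(20.0006) = 9960.28 W = 13.36 hp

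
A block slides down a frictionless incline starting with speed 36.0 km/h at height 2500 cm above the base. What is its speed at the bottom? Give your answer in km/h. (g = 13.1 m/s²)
Convert to SI: v₀ = 10.0 m/s, h = 25.0 m
½mv₀² + mgh = ½mv² ⇒ v = √(v₀² + 2gh) = √(10.0² + 2·13.1·25.0) = 27.4773 m/s = 98.92 km/h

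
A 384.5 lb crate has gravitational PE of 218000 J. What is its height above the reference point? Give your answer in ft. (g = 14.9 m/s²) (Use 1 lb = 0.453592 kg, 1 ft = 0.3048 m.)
Convert to SI: m = 174.406 kg, PE = 218000 J
h = PE/(mg) = 218000/(174.406·14.9) = 83.8897 m = 275.2 ft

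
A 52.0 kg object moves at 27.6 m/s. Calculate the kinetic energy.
KE = ½mv² = ½(52.0)(27.6)² = 19810 J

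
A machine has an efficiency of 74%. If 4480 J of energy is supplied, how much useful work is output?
W_out = η·W_in = 0.74·4480 = 3315.2 J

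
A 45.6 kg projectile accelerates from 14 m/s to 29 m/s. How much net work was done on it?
W = ΔKE = ½m(v₂² − v₁²) = ½(45.6)(29² − 14²) = 14706.0 J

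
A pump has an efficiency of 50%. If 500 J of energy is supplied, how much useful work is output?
W_out = η·W_in = 0.5·500 = 250.0 J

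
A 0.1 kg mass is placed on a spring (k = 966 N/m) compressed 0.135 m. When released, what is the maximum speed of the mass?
½kx² = ½mv² ⇒ v = x√(k/m) = (0.135)√(966/0.1) = 13.27 m/s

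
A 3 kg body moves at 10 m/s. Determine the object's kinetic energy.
KE = ½mv² = ½(3)(10)² = 150.0 J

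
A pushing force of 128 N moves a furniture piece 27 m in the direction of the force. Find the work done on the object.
W = F·d = (128)(27) = 3456 J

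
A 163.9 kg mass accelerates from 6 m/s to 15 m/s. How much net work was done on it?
W = ΔKE = ½m(v₂² − v₁²) = ½(163.9)(15² − 6²) = 15488.55 J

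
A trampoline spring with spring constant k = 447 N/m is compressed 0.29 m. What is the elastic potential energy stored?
PE = ½kx² = ½(447)(0.29)² = 18.8 J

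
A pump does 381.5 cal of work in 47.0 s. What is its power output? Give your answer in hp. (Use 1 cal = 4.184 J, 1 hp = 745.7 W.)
Convert to SI: W = 1596.2 J, t = 47.0 s
P = W/t = 1596.2/47.0 = 33.9616 W = 0.04554 hp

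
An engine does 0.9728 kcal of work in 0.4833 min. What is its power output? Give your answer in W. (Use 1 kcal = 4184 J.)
Convert to SI: W = 4070.2 J, t = 28.998 s
P = W/t = 4070.2/28.998 = 140.4 W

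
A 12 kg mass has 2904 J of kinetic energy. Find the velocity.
v = √(2·KE/m) = √(2·2904/12) = 22.0 m/s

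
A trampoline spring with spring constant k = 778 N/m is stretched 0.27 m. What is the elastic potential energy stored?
PE = ½kx² = ½(778)(0.27)² = 28.36 J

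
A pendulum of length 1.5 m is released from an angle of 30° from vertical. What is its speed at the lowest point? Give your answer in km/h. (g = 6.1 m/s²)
h = L(1 − cosθ) = 1.5(1 − cos30°) = 0.200962 m
v = √(2gh) = √(2·6.1·0.200962) = 1.5658 m/s = 5.637 km/h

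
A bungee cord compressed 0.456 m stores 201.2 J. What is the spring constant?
k = 2·PE/x² = 2·201.2/(0.456)² = 1935 N/m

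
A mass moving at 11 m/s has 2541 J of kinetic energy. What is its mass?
m = 2·KE/v² = 2·2541/(11)² = 42.0 kg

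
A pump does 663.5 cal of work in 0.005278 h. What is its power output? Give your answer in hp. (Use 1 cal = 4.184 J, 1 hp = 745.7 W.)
Convert to SI: W = 2776.08 J, t = 19.0008 s
P = W/t = 2776.08/19.0008 = 146.104 W = 0.1959 hp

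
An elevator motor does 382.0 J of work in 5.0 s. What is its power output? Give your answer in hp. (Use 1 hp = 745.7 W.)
P = W/t = 382.0/5.0 = 76.4 W = 0.1025 hp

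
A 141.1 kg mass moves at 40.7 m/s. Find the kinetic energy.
KE = ½mv² = ½(141.1)(40.7)² = 116900 J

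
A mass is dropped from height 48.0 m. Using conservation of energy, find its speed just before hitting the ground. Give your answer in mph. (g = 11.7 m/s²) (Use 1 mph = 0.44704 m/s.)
mgh = ½mv² ⇒ v = √(2gh) = √(2·11.7·48.0) = 33.5142 m/s = 74.97 mph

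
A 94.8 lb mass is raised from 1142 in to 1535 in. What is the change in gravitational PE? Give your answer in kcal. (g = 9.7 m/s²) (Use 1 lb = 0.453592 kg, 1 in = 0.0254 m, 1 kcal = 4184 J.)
Convert to SI: m = 43.0005 kg, Δh = 9.9822 m
ΔPE = mgΔh = (43.0005)(9.7)(9.9822) = 4163.63 J = 0.9951 kcal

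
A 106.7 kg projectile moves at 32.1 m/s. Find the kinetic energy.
KE = ½mv² = ½(106.7)(32.1)² = 54970 J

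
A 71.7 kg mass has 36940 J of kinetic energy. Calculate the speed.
v = √(2·KE/m) = √(2·36940/71.7) = 32.1 m/s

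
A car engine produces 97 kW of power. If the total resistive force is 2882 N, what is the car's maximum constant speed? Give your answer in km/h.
P = Fv ⇒ v = P/F = 97000 W/2882.0 N = 33.6572 m/s = 121.2 km/h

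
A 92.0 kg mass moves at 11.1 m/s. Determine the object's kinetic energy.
KE = ½mv² = ½(92.0)(11.1)² = 5668 J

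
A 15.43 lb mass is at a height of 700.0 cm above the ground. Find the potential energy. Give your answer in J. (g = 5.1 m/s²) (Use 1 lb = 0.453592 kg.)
Convert to SI: m = 6.99892 kg, h = 7.0 m
PE = mgh = (6.99892)(5.1)(7.0) = 249.9 J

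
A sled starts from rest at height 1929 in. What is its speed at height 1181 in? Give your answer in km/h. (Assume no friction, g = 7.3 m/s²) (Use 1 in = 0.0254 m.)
Convert to SI: h₁−h₂ = 18.9992 m
mgh₁ = mgh₂ + ½mv² ⇒ v = √(2g(h₁−h₂)) = √(2·7.3·18.9992) = 16.655 m/s = 59.96 km/h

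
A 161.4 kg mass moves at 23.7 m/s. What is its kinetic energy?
KE = ½mv² = ½(161.4)(23.7)² = 45330 J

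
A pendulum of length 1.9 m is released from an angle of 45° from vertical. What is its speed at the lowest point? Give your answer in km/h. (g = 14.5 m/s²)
h = L(1 − cosθ) = 1.9(1 − cos45°) = 0.556497 m
v = √(2gh) = √(2·14.5·0.556497) = 4.01726 m/s = 14.46 km/h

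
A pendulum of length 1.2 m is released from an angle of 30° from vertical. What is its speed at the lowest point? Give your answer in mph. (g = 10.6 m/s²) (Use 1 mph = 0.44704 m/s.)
h = L(1 − cosθ) = 1.2(1 − cos30°) = 0.16077 m
v = √(2gh) = √(2·10.6·0.16077) = 1.84616 m/s = 4.13 mph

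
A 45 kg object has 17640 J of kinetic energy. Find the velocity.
v = √(2·KE/m) = √(2·17640/45) = 28.0 m/s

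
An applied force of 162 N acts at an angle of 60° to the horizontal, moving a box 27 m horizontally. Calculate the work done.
W = F·d·cosθ = (162)(27)cos(60°) = 2187 J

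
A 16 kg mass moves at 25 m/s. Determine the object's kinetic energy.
KE = ½mv² = ½(16)(25)² = 5000.0 J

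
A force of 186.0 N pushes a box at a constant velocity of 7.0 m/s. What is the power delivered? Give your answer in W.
P = Fv = (186.0)(7.0) = 1302 W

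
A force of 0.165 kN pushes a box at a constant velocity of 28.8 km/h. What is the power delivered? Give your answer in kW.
Convert to SI: F = 165.0 N, v = 8.0 m/s
P = Fv = (165.0)(8.0) = 1320.0 W = 1.32 kW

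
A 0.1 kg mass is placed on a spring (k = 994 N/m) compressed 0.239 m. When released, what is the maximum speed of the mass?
½kx² = ½mv² ⇒ v = x√(k/m) = (0.239)√(994/0.1) = 23.83 m/s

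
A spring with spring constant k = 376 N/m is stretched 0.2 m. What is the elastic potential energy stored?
PE = ½kx² = ½(376)(0.2)² = 7.52 J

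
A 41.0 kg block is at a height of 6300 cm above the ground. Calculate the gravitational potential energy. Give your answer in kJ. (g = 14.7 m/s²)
Convert to SI: m = 41.0 kg, h = 63.0 m
PE = mgh = (41.0)(14.7)(63.0) = 37970.1 J = 37.97 kJ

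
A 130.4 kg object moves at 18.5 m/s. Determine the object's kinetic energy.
KE = ½mv² = ½(130.4)(18.5)² = 22310 J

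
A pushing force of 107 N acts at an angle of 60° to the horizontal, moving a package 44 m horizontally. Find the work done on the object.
W = F·d·cosθ = (107)(44)cos(60°) = 2354 J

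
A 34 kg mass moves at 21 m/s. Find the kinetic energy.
KE = ½mv² = ½(34)(21)² = 7497.0 J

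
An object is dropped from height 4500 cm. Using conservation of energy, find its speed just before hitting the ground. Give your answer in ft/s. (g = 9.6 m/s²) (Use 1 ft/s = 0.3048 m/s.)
Convert to SI: h = 45.0 m
mgh = ½mv² ⇒ v = √(2gh) = √(2·9.6·45.0) = 29.3939 m/s = 96.44 ft/s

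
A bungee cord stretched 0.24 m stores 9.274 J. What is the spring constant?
k = 2·PE/x² = 2·9.274/(0.24)² = 322.0 N/m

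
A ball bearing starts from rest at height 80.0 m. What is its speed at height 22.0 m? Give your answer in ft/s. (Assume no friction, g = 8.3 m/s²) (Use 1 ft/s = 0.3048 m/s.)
mgh₁ = mgh₂ + ½mv² ⇒ v = √(2g(h₁−h₂)) = √(2·8.3·58.0) = 31.029 m/s = 101.8 ft/s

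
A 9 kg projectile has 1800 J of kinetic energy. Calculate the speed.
v = √(2·KE/m) = √(2·1800/9) = 20.0 m/s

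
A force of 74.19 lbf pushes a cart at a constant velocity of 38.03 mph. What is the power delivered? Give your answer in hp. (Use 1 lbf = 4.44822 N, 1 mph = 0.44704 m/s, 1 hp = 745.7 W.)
Convert to SI: F = 330.013 N, v = 17.0009 m/s
P = Fv = (330.013)(17.0009) = 5610.54 W = 7.524 hp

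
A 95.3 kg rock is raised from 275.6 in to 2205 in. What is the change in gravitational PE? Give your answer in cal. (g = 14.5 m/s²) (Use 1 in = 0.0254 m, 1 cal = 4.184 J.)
Convert to SI: m = 95.3 kg, Δh = 49.0068 m
ΔPE = mgΔh = (95.3)(14.5)(49.0068) = 67720.0 J = 16190 cal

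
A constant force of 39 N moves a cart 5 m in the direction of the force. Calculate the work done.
W = F·d = (39)(5) = 195.0 J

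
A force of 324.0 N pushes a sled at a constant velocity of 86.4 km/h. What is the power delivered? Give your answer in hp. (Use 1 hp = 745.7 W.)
Convert to SI: F = 324.0 N, v = 24.0 m/s
P = Fv = (324.0)(24.0) = 7776.0 W = 10.43 hp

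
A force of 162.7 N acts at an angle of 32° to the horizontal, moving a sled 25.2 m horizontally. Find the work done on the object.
W = F·d·cosθ = (162.7)(25.2)cos(32°) = 3477 J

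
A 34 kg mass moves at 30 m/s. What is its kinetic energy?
KE = ½mv² = ½(34)(30)² = 15300.0 J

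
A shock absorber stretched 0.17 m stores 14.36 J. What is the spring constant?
k = 2·PE/x² = 2·14.36/(0.17)² = 993.8 N/m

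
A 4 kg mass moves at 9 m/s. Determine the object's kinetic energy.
KE = ½mv² = ½(4)(9)² = 162.0 J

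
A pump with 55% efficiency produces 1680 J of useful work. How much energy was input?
W_in = W_out/η = 1680/0.55 = 3055 J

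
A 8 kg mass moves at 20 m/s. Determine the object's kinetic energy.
KE = ½mv² = ½(8)(20)² = 1600.0 J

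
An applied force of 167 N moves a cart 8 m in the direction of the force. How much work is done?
W = F·d = (167)(8) = 1336 J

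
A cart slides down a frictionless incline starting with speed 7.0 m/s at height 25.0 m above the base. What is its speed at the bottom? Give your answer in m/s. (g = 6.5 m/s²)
½mv₀² + mgh = ½mv² ⇒ v = √(v₀² + 2gh) = √(7.0² + 2·6.5·25.0) = 19.34 m/s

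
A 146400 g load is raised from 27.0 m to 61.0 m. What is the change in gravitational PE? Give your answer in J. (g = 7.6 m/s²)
Convert to SI: m = 146.4 kg, Δh = 34.0 m
ΔPE = mgΔh = (146.4)(7.6)(34.0) = 37830 J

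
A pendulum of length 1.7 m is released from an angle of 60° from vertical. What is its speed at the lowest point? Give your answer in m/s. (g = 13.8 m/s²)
h = L(1 − cosθ) = 1.7(1 − cos60°) = 0.85 m
v = √(2gh) = √(2·13.8·0.85) = 4.844 m/s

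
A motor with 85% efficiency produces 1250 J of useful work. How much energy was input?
W_in = W_out/η = 1250/0.85 = 1471 J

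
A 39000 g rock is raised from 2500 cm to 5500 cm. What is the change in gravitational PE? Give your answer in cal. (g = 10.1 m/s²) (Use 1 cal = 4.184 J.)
Convert to SI: m = 39.0 kg, Δh = 30.0 m
ΔPE = mgΔh = (39.0)(10.1)(30.0) = 11817.0 J = 2824 cal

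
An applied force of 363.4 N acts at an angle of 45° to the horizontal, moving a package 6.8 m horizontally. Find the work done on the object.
W = F·d·cosθ = (363.4)(6.8)cos(45°) = 1747 J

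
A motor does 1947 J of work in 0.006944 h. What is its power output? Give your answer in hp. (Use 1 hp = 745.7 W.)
Convert to SI: W = 1947.0 J, t = 24.9984 s
P = W/t = 1947.0/24.9984 = 77.885 W = 0.1044 hp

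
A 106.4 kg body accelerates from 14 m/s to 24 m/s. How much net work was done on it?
W = ΔKE = ½m(v₂² − v₁²) = ½(106.4)(24² − 14²) = 20216.0 J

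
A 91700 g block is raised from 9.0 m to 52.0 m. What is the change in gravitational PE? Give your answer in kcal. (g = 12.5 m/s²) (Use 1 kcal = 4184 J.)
Convert to SI: m = 91.7 kg, Δh = 43.0 m
ΔPE = mgΔh = (91.7)(12.5)(43.0) = 49288.8 J = 11.78 kcal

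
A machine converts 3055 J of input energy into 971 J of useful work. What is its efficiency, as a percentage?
η = W_out/W_in = 971/3055 = 31.78%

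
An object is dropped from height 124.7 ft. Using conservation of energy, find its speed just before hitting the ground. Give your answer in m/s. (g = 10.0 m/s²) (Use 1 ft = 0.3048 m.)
Convert to SI: h = 38.0086 m
mgh = ½mv² ⇒ v = √(2gh) = √(2·10.0·38.0086) = 27.57 m/s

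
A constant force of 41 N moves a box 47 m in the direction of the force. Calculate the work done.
W = F·d = (41)(47) = 1927 J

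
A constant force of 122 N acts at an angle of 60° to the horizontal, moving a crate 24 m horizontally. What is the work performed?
W = F·d·cosθ = (122)(24)cos(60°) = 1464 J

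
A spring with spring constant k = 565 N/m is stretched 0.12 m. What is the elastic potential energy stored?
PE = ½kx² = ½(565)(0.12)² = 4.068 J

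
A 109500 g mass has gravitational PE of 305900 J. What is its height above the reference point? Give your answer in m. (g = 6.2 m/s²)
Convert to SI: m = 109.5 kg, PE = 305900 J
h = PE/(mg) = 305900/(109.5·6.2) = 450.6 m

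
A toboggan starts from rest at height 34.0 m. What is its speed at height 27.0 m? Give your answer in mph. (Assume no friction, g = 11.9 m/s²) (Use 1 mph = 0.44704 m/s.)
mgh₁ = mgh₂ + ½mv² ⇒ v = √(2g(h₁−h₂)) = √(2·11.9·7.0) = 12.9074 m/s = 28.87 mph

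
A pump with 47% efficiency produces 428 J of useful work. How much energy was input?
W_in = W_out/η = 428/0.47 = 910.6 J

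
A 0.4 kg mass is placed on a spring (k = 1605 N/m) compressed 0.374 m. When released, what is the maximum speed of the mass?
½kx² = ½mv² ⇒ v = x√(k/m) = (0.374)√(1605/0.4) = 23.69 m/s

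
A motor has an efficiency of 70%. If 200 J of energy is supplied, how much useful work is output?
W_out = η·W_in = 0.7·200 = 140.0 J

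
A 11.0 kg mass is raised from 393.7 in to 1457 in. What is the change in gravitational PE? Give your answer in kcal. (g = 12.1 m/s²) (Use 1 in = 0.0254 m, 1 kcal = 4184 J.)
Convert to SI: m = 11.0 kg, Δh = 27.0078 m
ΔPE = mgΔh = (11.0)(12.1)(27.0078) = 3594.74 J = 0.8592 kcal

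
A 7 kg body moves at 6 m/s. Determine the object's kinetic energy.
KE = ½mv² = ½(7)(6)² = 126.0 J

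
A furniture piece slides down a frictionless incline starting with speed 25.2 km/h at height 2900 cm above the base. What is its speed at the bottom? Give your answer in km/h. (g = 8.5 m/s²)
Convert to SI: v₀ = 7.0 m/s, h = 29.0 m
½mv₀² + mgh = ½mv² ⇒ v = √(v₀² + 2gh) = √(7.0² + 2·8.5·29.0) = 23.2809 m/s = 83.81 km/h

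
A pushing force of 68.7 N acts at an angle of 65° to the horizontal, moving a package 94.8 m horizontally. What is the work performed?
W = F·d·cosθ = (68.7)(94.8)cos(65°) = 2752 J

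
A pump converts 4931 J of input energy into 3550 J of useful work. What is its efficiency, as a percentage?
η = W_out/W_in = 3550/4931 = 71.99%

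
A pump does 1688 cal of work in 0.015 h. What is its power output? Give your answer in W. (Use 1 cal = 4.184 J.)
Convert to SI: W = 7062.59 J, t = 54.0 s
P = W/t = 7062.59/54.0 = 130.8 W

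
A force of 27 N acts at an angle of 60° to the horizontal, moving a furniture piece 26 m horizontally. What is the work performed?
W = F·d·cosθ = (27)(26)cos(60°) = 351.0 J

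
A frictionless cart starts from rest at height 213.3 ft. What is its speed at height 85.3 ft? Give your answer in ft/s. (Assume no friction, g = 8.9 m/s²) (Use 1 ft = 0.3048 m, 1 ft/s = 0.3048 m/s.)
Convert to SI: h₁−h₂ = 39.0144 m
mgh₁ = mgh₂ + ½mv² ⇒ v = √(2g(h₁−h₂)) = √(2·8.9·39.0144) = 26.3525 m/s = 86.46 ft/s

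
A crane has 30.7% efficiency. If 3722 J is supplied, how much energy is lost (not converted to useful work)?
W_lost = W_in(1 − η) = 3722·(1 − 0.307) = 2579 J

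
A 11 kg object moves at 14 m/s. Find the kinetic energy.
KE = ½mv² = ½(11)(14)² = 1078.0 J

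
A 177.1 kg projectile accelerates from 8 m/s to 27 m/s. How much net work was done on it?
W = ΔKE = ½m(v₂² − v₁²) = ½(177.1)(27² − 8²) = 58885.75 J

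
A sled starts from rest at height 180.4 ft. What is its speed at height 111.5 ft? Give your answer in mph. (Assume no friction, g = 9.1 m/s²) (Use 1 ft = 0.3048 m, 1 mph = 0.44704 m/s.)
Convert to SI: h₁−h₂ = 21.0007 m
mgh₁ = mgh₂ + ½mv² ⇒ v = √(2g(h₁−h₂)) = √(2·9.1·21.0007) = 19.5503 m/s = 43.73 mph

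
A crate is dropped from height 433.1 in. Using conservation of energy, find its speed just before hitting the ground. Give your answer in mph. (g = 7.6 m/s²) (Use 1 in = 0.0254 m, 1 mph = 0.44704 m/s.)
Convert to SI: h = 11.0007 m
mgh = ½mv² ⇒ v = √(2gh) = √(2·7.6·11.0007) = 12.931 m/s = 28.93 mph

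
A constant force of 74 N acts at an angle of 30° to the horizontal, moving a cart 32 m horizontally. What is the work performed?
W = F·d·cosθ = (74)(32)cos(30°) = 2051 J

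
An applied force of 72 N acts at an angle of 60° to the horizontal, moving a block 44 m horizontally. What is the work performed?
W = F·d·cosθ = (72)(44)cos(60°) = 1584 J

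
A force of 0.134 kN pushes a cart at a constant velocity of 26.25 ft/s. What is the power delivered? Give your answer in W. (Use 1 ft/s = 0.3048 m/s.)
Convert to SI: F = 134.0 N, v = 8.001 m/s
P = Fv = (134.0)(8.001) = 1072 W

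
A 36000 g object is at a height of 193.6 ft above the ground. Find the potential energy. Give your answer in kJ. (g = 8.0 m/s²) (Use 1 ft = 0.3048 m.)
Convert to SI: m = 36.0 kg, h = 59.0093 m
PE = mgh = (36.0)(8.0)(59.0093) = 16994.7 J = 16.99 kJ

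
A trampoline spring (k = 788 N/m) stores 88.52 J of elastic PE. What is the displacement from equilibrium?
x = √(2·PE/k) = √(2·88.52/788) = 0.474 m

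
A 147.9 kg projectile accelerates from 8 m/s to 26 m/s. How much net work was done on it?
W = ΔKE = ½m(v₂² − v₁²) = ½(147.9)(26² − 8²) = 45257.4 J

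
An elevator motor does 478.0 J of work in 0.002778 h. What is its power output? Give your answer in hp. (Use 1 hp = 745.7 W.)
Convert to SI: W = 478.0 J, t = 10.0008 s
P = W/t = 478.0/10.0008 = 47.7962 W = 0.0641 hp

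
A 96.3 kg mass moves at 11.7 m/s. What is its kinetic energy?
KE = ½mv² = ½(96.3)(11.7)² = 6591 J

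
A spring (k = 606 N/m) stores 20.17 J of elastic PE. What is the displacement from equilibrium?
x = √(2·PE/k) = √(2·20.17/606) = 0.258 m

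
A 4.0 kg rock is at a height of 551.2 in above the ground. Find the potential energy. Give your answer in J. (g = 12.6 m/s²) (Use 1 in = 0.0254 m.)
Convert to SI: m = 4.0 kg, h = 14.0005 m
PE = mgh = (4.0)(12.6)(14.0005) = 705.6 J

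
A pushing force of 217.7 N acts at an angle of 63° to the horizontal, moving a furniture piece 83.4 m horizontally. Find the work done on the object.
W = F·d·cosθ = (217.7)(83.4)cos(63°) = 8243 J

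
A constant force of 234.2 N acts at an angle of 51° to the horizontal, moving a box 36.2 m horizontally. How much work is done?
W = F·d·cosθ = (234.2)(36.2)cos(51°) = 5335 J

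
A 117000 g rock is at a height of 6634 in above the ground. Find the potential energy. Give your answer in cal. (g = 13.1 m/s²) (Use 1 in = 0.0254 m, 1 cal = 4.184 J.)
Convert to SI: m = 117.0 kg, h = 168.504 m
PE = mgh = (117.0)(13.1)(168.504) = 258265 J = 61730 cal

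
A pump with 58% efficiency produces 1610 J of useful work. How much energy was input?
W_in = W_out/η = 1610/0.58 = 2776 J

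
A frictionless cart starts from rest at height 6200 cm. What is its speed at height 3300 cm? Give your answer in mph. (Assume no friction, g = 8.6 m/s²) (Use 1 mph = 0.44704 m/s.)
Convert to SI: h₁−h₂ = 29.0 m
mgh₁ = mgh₂ + ½mv² ⇒ v = √(2g(h₁−h₂)) = √(2·8.6·29.0) = 22.3338 m/s = 49.96 mph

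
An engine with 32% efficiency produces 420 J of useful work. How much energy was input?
W_in = W_out/η = 420/0.32 = 1313 J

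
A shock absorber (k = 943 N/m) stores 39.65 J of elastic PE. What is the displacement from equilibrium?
x = √(2·PE/k) = √(2·39.65/943) = 0.29 m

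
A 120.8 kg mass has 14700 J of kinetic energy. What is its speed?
v = √(2·KE/m) = √(2·14700/120.8) = 15.6 m/s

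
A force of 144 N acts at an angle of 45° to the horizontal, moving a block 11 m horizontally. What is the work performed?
W = F·d·cosθ = (144)(11)cos(45°) = 1120 J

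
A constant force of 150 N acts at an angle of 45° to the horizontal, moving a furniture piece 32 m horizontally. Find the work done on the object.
W = F·d·cosθ = (150)(32)cos(45°) = 3394 J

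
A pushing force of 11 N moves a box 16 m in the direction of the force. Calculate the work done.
W = F·d = (11)(16) = 176.0 J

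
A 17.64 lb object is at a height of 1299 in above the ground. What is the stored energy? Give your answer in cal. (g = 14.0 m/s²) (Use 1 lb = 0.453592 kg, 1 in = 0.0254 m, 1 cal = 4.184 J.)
Convert to SI: m = 8.00136 kg, h = 32.9946 m
PE = mgh = (8.00136)(14.0)(32.9946) = 3696.02 J = 883.4 cal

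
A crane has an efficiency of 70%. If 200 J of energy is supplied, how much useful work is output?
W_out = η·W_in = 0.7·200 = 140.0 J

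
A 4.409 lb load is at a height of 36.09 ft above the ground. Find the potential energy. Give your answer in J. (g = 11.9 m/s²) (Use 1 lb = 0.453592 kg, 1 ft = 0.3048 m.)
Convert to SI: m = 1.99989 kg, h = 11.0002 m
PE = mgh = (1.99989)(11.9)(11.0002) = 261.8 J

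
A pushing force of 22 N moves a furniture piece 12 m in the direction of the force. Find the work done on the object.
W = F·d = (22)(12) = 264.0 J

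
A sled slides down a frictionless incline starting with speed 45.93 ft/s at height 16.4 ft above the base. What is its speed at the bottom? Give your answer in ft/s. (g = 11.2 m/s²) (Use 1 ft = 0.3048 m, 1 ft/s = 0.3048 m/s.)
Convert to SI: v₀ = 13.9995 m/s, h = 4.99872 m
½mv₀² + mgh = ½mv² ⇒ v = √(v₀² + 2gh) = √(13.9995² + 2·11.2·4.99872) = 17.5487 m/s = 57.57 ft/s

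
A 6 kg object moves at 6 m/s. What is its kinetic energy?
KE = ½mv² = ½(6)(6)² = 108.0 J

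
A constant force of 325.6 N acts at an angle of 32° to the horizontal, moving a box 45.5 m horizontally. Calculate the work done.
W = F·d·cosθ = (325.6)(45.5)cos(32°) = 12560 J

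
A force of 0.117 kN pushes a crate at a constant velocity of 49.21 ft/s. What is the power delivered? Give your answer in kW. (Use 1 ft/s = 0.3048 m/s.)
Convert to SI: F = 117.0 N, v = 14.9992 m/s
P = Fv = (117.0)(14.9992) = 1754.91 W = 1.755 kW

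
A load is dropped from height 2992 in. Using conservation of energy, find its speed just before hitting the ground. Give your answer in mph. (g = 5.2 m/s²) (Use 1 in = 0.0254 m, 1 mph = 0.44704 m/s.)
Convert to SI: h = 75.9968 m
mgh = ½mv² ⇒ v = √(2gh) = √(2·5.2·75.9968) = 28.1135 m/s = 62.89 mph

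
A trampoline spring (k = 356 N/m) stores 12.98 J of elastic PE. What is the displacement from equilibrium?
x = √(2·PE/k) = √(2·12.98/356) = 0.27 m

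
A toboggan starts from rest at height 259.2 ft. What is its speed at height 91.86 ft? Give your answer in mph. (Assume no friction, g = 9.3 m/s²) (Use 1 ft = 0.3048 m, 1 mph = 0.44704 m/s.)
Convert to SI: h₁−h₂ = 51.0052 m
mgh₁ = mgh₂ + ½mv² ⇒ v = √(2g(h₁−h₂)) = √(2·9.3·51.0052) = 30.8009 m/s = 68.9 mph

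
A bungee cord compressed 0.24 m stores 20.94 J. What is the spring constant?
k = 2·PE/x² = 2·20.94/(0.24)² = 727.1 N/m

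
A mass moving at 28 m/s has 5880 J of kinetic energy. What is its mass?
m = 2·KE/v² = 2·5880/(28)² = 15.0 kg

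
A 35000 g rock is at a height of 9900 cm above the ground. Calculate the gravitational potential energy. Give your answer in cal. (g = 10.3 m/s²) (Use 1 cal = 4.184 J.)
Convert to SI: m = 35.0 kg, h = 99.0 m
PE = mgh = (35.0)(10.3)(99.0) = 35689.5 J = 8530 cal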